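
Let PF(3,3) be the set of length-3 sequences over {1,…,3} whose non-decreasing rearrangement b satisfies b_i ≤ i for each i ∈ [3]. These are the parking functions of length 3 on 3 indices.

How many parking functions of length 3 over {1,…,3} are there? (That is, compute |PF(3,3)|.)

16

#PF = (4−3)·4^(3−1) = 1·16 = 16
E.g. (1,2,1) → sorted (1,1,2): b_i ≤ i ∀i, a PF.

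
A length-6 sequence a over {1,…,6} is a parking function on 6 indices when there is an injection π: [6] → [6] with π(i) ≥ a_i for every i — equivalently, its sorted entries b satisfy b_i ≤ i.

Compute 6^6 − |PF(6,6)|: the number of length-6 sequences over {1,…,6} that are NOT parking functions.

29849

|PF| = (6−6+1)·(6+1)^(6−1) = 1 · 16807 = 16807 [KW]
E.g. (6,5,2,4,5,4) → sorted (2,4,4,5,5,6): b_1=2>1, not a PF.
So 46656 − 16807 = 29849 fail.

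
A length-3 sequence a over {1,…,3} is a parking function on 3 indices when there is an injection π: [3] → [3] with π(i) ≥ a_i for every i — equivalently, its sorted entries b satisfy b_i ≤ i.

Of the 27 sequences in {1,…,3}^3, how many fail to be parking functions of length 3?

|PF| = (4−3)·4^(3−1) = 1 · 16 = 16
One tuple (1,3,3) → sorted (1,3,3): b_2=3>2, not a PF.
3^3 − 16 = 27 − 16 = 11

11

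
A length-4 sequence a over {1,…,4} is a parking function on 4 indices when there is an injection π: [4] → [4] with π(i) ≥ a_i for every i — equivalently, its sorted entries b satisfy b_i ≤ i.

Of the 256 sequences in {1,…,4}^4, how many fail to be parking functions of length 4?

131

|PF| = (5−4)·5^(4−1) = 1×125 = 125
Example (4,2,4,4) → sorted (2,4,4,4): b_1=2>1, not a PF.
4^4 − 125 = 256 − 125 = 131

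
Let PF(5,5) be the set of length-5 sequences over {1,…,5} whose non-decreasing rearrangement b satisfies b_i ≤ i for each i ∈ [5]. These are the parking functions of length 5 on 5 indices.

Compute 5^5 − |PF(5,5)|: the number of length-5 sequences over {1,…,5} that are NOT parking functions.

|PF(5,5)| = (5−5+1)·(5+1)^(5−1) = 1·1296 = 1296 [KW]
Check (5,3,4,3,3) → sorted (3,3,3,4,5): b_1=3>1, not a PF.
So 3125 − 1296 = 1829 fail.

1829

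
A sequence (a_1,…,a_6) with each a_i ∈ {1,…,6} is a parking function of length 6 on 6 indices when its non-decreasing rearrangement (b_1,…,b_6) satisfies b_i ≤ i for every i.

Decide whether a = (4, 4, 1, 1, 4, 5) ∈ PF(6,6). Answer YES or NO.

NO

Rearranged: b = (1, 1, 4, 4, 4, 5).
  b_1=1 ≤ 1
  b_2=1 ≤ 2
  b_3=4 > 3
  fails at i=3 ⇒ NO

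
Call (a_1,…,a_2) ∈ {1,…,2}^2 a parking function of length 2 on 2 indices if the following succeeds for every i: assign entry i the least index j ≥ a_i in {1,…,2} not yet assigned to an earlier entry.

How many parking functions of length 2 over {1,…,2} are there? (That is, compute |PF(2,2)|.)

|PF| = 1·3^1 = 1×3 = 3 (Konheim–Weiss)
E.g. (1,2) → sorted (1,2): b_i ≤ i ∀i, a PF.

3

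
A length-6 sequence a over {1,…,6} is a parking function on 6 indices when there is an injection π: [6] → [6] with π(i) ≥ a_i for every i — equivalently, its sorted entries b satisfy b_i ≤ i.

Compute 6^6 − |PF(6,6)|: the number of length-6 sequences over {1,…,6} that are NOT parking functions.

|PF| = (6−6+1)·(6+1)^(6−1) = 1 · 16807 = 16807 (Konheim–Weiss)
Check (5,3,4,4,2,4) → sorted (2,3,4,4,4,5): b_1=2>1, not a PF.
Total 46656; non-PF = 46656−16807 = 29849

29849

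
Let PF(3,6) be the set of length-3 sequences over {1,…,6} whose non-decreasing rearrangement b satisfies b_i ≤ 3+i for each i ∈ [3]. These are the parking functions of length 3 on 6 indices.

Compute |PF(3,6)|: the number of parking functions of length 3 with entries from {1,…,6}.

#PF = 4·7^2 = 4×49 = 196 (Konheim–Weiss)
Example (1,3,4) → sorted (1,3,4): b_i ≤ 3+i ∀i, a PF.

196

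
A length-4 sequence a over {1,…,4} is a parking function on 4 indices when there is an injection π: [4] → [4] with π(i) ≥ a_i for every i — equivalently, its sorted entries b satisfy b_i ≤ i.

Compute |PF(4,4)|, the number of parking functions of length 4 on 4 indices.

125

#PF = (4−4+1)·(4+1)^(4−1) = 1·125 = 125 (Konheim–Weiss)
One tuple (3,1,2,3) → sorted (1,2,3,3): b_i ≤ i ∀i, a PF.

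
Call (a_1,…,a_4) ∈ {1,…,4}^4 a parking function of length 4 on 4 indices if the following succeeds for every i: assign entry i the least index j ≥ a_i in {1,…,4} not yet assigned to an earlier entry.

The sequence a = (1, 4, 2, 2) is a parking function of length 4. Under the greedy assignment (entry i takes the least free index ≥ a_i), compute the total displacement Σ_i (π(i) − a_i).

1

Σπ = 10 ({1..4} each once); Σa = 1+4+2+2 = 9; disp = 10−9 = 1.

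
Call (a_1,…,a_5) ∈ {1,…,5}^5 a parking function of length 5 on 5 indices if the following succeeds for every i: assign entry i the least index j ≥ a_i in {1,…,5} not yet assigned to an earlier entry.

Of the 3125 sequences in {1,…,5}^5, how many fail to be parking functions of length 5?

#PF = 1·6^4 = 1 · 1296 = 1296 (Konheim–Weiss)
One tuple (2,5,5,1,4) → sorted (1,2,4,5,5): b_3=4>3, not a PF.
So 3125 − 1296 = 1829 fail.

1829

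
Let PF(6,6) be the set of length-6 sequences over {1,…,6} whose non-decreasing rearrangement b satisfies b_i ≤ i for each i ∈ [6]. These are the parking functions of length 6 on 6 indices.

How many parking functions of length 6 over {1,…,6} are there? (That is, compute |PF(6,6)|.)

|PF(6,6)| = 1·7^5 = 1·16807 = 16807 [KW]
Check (2,1,4,3,5,3) → sorted (1,2,3,3,4,5): b_i ≤ i ∀i, a PF.

16807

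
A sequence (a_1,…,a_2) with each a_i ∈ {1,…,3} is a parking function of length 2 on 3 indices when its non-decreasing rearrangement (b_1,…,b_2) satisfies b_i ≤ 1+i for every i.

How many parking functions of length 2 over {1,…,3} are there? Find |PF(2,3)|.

8

|PF(2,3)| = 2·4^1 = 2·4 = 8 (Konheim–Weiss)
Check (3,1) → sorted (1,3): b_i ≤ 1+i ∀i, a PF.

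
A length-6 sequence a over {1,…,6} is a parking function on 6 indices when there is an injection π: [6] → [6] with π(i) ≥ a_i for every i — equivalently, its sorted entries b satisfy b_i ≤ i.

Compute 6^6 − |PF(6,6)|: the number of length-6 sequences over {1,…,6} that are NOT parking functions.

#PF = (7−6)·7^(6−1) = 1 · 16807 = 16807
E.g. (5,1,6,4,6,6) → sorted (1,4,5,6,6,6): b_2=4>2, not a PF.
Total 46656; non-PF = 46656−16807 = 29849

29849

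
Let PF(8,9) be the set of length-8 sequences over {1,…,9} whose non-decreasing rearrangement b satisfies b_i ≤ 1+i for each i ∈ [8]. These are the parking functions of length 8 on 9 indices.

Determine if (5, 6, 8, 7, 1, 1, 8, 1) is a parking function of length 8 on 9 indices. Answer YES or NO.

YES

Rearranged: b = (1, 1, 1, 5, 6, 7, 8, 8).
  b_1=1 ≤ 2
  b_2=1 ≤ 3
  b_3=1 ≤ 4
  b_4=5 ≤ 5
  b_5=6 ≤ 6
  b_6=7 ≤ 7
  b_7=8 ≤ 8
  b_8=8 ≤ 9
All bounds hold ⇒ YES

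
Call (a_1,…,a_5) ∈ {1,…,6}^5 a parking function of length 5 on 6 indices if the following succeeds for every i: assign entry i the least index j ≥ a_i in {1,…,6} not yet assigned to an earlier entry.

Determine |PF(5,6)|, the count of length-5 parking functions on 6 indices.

|PF(5,6)| = (6+1−5)·(6+1)^{5−1} = 2·2401 = 4802 (Pollak)
One tuple (4,2,5,1,1) → sorted (1,1,2,4,5): b_i ≤ 1+i ∀i, a PF.

4802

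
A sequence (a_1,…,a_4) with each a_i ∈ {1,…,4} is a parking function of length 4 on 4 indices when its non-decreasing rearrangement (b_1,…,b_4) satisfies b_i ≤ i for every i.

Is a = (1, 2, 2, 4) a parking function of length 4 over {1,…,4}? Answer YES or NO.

YES

Sorted: b = (1, 2, 2, 4).
  b_1=1 ≤ 1
  b_2=2 ≤ 2
  b_3=2 ≤ 3
  b_4=4 ≤ 4
All bounds hold ⇒ YES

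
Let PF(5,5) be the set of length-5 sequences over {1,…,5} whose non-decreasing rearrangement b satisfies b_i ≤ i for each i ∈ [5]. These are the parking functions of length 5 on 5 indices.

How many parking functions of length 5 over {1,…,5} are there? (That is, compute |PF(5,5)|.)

1296

|PF| = (5−5+1)·(5+1)^(5−1) = 1 · 1296 = 1296
Example (2,5,2,3,1) → sorted (1,2,2,3,5): b_i ≤ i ∀i, a PF.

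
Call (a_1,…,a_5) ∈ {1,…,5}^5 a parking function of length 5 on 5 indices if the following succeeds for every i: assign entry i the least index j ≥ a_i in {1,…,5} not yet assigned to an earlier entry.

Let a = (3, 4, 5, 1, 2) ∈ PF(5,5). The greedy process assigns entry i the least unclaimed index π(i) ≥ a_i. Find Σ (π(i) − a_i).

0

Σπ(i) = 1+…+5 = 15; Σa = 3+4+5+1+2 = 15; disp = 15−15 = 0.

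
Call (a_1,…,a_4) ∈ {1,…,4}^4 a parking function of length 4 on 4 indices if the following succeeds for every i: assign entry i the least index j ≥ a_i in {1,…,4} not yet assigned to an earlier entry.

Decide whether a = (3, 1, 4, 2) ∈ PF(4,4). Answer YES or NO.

Order a: b = (1, 2, 3, 4).
  b_1=1 ≤ 1
  b_2=2 ≤ 2
  b_3=3 ≤ 3
  b_4=4 ≤ 4
All bounds hold ⇒ YES

YES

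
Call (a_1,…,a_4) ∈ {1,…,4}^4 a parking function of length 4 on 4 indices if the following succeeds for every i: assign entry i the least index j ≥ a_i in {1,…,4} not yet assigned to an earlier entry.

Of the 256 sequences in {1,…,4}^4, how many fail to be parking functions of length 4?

131

|PF(4,4)| = (4+1−4)·(4+1)^{4−1} = 1 · 125 = 125 (Pollak)
E.g. (4,4,1,3) → sorted (1,3,4,4): b_2=3>2, not a PF.
So 256 − 125 = 131 fail.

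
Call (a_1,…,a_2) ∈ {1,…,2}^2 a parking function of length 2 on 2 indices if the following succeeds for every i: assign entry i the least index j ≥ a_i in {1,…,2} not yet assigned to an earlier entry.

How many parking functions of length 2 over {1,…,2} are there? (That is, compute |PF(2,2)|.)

3

#PF = 1·3^1 = 1×3 = 3 (Pollak)
E.g. (2,1) → sorted (1,2): b_i ≤ i ∀i, a PF.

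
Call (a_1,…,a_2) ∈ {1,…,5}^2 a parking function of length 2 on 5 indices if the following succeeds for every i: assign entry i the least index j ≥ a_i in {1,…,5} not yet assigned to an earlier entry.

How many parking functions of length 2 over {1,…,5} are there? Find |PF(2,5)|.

|PF| = 4·6^1 = 4×6 = 24 [KW]
One tuple (2,5) → sorted (2,5): b_i ≤ 3+i ∀i, a PF.

24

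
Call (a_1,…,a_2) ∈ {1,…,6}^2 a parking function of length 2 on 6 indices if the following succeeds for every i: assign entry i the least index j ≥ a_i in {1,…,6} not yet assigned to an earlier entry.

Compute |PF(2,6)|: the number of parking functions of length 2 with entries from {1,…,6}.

35

#PF = (6+1−2)·(6+1)^{2−1} = 5 · 7 = 35 [KW]
E.g. (4,4) → sorted (4,4): b_i ≤ 4+i ∀i, a PF.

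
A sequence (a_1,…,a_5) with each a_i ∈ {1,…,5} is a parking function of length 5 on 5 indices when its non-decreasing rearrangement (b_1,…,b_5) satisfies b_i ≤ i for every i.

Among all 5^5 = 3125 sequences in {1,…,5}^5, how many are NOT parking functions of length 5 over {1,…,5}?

|PF(5,5)| = 1·6^4 = 1×1296 = 1296
E.g. (3,4,5,4,5) → sorted (3,4,4,5,5): b_1=3>1, not a PF.
Total 3125; non-PF = 3125−1296 = 1829

1829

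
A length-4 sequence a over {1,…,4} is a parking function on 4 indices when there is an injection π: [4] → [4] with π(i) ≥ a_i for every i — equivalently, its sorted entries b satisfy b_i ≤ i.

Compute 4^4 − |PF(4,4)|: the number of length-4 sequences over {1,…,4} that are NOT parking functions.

131

|PF(4,4)| = (4−4+1)·(4+1)^(4−1) = 1 · 125 = 125
E.g. (1,4,4,1) → sorted (1,1,4,4): b_3=4>3, not a PF.
So 256 − 125 = 131 fail.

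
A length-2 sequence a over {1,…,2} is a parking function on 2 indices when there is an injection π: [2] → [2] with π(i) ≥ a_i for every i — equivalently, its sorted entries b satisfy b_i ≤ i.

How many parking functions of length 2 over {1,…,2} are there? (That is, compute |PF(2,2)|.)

3

|PF| = (2−2+1)·(2+1)^(2−1) = 1·3 = 3 (Pollak)
E.g. (2,1) → sorted (1,2): b_i ≤ i ∀i, a PF.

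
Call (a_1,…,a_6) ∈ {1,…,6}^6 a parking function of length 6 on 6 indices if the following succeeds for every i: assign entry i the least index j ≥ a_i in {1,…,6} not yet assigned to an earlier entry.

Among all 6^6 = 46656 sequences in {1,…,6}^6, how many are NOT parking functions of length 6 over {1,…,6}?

29849

|PF(6,6)| = (6−6+1)·(6+1)^(6−1) = 1 · 16807 = 16807 [KW]
Example (2,6,6,6,6,3) → sorted (2,3,6,6,6,6): b_1=2>1, not a PF.
So 46656 − 16807 = 29849 fail.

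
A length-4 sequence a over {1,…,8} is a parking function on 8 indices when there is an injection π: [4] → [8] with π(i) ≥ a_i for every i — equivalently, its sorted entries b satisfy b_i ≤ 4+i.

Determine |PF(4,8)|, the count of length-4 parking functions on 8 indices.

|PF(4,8)| = (8+1−4)·(8+1)^{4−1} = 5 · 729 = 3645 (Konheim–Weiss)
One tuple (2,8,7,1) → sorted (1,2,7,8): b_i ≤ 4+i ∀i, a PF.

3645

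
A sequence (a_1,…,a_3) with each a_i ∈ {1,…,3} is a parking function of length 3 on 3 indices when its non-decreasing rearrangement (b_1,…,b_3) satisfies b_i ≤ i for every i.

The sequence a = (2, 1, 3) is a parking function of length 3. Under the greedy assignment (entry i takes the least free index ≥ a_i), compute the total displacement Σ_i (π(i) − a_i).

Σπ = 3·4/2 = 6 (π permutes [3]); Σa = 2+1+3 = 6; disp = 6−6 = 0.

0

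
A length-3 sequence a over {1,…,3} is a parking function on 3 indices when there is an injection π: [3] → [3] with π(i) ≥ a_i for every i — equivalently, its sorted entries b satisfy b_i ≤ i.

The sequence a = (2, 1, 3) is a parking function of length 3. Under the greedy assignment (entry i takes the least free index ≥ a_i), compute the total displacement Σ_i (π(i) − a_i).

0

Σπ = 3·4/2 = 6 (π permutes [3]); Σa = 2+1+3 = 6; disp = 6−6 = 0.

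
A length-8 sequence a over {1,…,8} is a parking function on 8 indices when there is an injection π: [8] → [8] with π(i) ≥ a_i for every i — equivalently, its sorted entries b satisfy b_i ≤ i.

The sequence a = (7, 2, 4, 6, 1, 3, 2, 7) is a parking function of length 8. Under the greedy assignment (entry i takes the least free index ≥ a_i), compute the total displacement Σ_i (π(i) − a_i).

4

Σπ = 36 ({1..8} each once); Σa = 7+2+4+6+1+3+2+7 = 32; disp = 36−32 = 4.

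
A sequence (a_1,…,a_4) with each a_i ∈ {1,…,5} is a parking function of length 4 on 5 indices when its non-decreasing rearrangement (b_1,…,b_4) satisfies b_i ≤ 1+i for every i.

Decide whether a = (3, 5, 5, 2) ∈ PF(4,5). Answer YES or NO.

Order a: b = (2, 3, 5, 5).
  b_1=2 ≤ 2
  b_2=3 ≤ 3
  b_3=5 > 4
  fails at i=3 ⇒ NO

NO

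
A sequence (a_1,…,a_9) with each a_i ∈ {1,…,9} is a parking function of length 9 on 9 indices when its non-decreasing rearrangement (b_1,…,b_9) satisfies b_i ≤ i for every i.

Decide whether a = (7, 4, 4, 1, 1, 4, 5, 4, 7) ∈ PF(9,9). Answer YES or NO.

NO

Order a: b = (1, 1, 4, 4, 4, 4, 5, 7, 7).
  b_1=1 ≤ 1
  b_2=1 ≤ 2
  b_3=4 > 3
  fails at i=3 ⇒ NO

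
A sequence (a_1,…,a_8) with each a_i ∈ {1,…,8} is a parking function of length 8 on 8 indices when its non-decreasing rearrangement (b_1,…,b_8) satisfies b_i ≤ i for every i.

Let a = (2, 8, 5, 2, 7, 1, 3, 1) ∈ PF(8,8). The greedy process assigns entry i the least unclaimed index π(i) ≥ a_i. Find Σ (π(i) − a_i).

7

Σπ = 8·9/2 = 36 (π permutes [8]); Σa = 2+8+5+2+7+1+3+1 = 29; disp = 36−29 = 7.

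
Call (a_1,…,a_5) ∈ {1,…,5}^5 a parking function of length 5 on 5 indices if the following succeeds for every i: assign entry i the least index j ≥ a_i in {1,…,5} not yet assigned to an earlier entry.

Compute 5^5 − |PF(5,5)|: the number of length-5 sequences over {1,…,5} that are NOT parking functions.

|PF| = (5−5+1)·(5+1)^(5−1) = 1×1296 = 1296 (Konheim–Weiss)
Check (4,4,3,4,5) → sorted (3,4,4,4,5): b_1=3>1, not a PF.
5^5 − 1296 = 3125 − 1296 = 1829

1829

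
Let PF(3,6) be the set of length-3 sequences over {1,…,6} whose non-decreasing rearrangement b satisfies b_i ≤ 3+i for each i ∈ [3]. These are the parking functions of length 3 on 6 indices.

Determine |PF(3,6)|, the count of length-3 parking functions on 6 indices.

#PF = 4·7^2 = 4 · 49 = 196 [KW]
Check (4,1,2) → sorted (1,2,4): b_i ≤ 3+i ∀i, a PF.

196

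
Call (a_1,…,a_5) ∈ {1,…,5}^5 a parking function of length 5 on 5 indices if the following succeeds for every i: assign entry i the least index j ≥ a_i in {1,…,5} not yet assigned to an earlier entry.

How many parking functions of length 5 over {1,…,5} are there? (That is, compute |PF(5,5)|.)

#PF = (5−5+1)·(5+1)^(5−1) = 1·1296 = 1296
E.g. (4,3,1,2,5) → sorted (1,2,3,4,5): b_i ≤ i ∀i, a PF.

1296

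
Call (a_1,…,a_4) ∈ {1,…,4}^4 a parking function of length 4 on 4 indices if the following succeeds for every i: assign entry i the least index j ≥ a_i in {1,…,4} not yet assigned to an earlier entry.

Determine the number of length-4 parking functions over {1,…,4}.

125

Count = 1·5^3 = 1 · 125 = 125 (Pollak)
One tuple (4,1,2,2) → sorted (1,2,2,4): b_i ≤ i ∀i, a PF.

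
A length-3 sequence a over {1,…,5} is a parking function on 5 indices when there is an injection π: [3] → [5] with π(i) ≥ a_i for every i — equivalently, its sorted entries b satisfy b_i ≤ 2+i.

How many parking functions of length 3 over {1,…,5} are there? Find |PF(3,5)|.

108

|PF(3,5)| = (6−3)·6^(3−1) = 3 · 36 = 108 (Pollak)
One tuple (4,1,3) → sorted (1,3,4): b_i ≤ 2+i ∀i, a PF.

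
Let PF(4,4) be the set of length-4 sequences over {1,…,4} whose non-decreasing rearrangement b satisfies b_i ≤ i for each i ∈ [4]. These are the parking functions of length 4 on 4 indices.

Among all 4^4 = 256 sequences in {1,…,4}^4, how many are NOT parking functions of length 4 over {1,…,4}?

Count = (4−4+1)·(4+1)^(4−1) = 1·125 = 125 (Konheim–Weiss)
E.g. (2,4,4,2) → sorted (2,2,4,4): b_1=2>1, not a PF.
So 256 − 125 = 131 fail.

131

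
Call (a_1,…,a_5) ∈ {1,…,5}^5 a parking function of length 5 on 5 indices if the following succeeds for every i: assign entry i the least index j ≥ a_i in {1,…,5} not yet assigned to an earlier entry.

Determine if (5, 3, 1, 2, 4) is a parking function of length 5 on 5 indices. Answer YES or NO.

Rearranged: b = (1, 2, 3, 4, 5).
  b_1=1 ≤ 1
  b_2=2 ≤ 2
  b_3=3 ≤ 3
  b_4=4 ≤ 4
  b_5=5 ≤ 5
All bounds hold ⇒ YES

YES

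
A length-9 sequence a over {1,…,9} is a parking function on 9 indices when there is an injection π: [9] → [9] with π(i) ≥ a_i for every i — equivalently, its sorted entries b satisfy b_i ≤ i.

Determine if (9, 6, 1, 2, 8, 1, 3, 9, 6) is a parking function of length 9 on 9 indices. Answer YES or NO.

NO

Sorted: b = (1, 1, 2, 3, 6, 6, 8, 9, 9).
  b_1=1 ≤ 1
  b_2=1 ≤ 2
  b_3=2 ≤ 3
  b_4=3 ≤ 4
  b_5=6 > 5
  fails at i=5 ⇒ NO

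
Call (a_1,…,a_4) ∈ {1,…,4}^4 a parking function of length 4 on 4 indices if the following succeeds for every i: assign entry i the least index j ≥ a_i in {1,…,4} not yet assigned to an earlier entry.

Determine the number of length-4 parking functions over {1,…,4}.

125

Count = (4−4+1)·(4+1)^(4−1) = 1×125 = 125 (Konheim–Weiss)
One tuple (1,1,3,1) → sorted (1,1,1,3): b_i ≤ i ∀i, a PF.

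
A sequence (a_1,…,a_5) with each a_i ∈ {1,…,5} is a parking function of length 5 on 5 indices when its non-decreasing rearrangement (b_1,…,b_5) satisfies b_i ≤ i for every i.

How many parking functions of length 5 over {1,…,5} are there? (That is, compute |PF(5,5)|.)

|PF(5,5)| = 1·6^4 = 1×1296 = 1296
Example (4,1,2,3,2) → sorted (1,2,2,3,4): b_i ≤ i ∀i, a PF.

1296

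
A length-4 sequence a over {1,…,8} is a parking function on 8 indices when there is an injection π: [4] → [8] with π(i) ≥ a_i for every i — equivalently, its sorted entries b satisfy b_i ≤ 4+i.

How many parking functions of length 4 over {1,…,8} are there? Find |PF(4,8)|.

3645

Count = (8+1−4)·(8+1)^{4−1} = 5 · 729 = 3645
One tuple (7,2,5,2) → sorted (2,2,5,7): b_i ≤ 4+i ∀i, a PF.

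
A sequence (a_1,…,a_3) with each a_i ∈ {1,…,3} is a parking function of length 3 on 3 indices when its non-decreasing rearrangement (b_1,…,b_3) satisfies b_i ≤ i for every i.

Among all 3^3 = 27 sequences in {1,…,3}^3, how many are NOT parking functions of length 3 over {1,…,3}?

11

Count = (3+1−3)·(3+1)^{3−1} = 1×16 = 16 (Pollak)
E.g. (3,3,3) → sorted (3,3,3): b_1=3>1, not a PF.
3^3 − 16 = 27 − 16 = 11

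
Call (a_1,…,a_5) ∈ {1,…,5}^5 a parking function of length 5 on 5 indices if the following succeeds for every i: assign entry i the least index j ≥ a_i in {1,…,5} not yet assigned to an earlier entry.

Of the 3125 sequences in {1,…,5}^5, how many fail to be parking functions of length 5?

#PF = 1·6^4 = 1×1296 = 1296 (Pollak)
Example (4,5,2,2,3) → sorted (2,2,3,4,5): b_1=2>1, not a PF.
So 3125 − 1296 = 1829 fail.

1829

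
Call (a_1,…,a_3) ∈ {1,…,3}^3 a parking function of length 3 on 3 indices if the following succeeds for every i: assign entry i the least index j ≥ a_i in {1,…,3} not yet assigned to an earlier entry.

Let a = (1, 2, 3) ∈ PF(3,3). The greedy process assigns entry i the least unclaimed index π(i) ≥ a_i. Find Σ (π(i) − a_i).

Σπ = 6 ({1..3} each once); Σa = 1+2+3 = 6; disp = 6−6 = 0.

0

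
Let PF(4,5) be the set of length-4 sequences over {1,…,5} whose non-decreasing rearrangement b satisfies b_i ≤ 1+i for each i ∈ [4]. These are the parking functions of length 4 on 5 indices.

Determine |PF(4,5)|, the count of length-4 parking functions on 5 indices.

|PF| = (6−4)·6^(4−1) = 2·216 = 432 [KW]
Check (1,3,3,5) → sorted (1,3,3,5): b_i ≤ 1+i ∀i, a PF.

432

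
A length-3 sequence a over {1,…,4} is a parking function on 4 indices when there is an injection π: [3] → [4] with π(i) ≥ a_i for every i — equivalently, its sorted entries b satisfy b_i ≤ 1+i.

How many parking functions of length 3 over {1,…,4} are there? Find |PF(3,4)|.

50

Count = (4+1−3)·(4+1)^{3−1} = 2·25 = 50 (Pollak)
Example (1,4,3) → sorted (1,3,4): b_i ≤ 1+i ∀i, a PF.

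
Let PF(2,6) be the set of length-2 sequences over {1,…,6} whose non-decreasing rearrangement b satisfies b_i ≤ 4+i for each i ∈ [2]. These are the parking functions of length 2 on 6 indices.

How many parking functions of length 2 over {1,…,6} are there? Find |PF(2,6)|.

Count = 5·7^1 = 5 · 7 = 35
E.g. (1,5) → sorted (1,5): b_i ≤ 4+i ∀i, a PF.

35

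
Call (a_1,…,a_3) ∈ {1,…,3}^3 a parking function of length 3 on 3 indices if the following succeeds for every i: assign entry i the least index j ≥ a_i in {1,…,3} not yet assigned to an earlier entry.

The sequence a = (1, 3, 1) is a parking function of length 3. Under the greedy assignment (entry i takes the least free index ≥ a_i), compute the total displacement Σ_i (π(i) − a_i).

Σπ(i) = 1+…+3 = 6; Σa = 1+3+1 = 5; disp = 6−5 = 1.

1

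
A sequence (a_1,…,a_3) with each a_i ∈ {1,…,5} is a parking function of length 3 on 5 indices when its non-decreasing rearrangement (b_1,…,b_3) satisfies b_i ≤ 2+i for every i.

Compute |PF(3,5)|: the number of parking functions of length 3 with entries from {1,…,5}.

|PF(3,5)| = (5+1−3)·(5+1)^{3−1} = 3 · 36 = 108 (Konheim–Weiss)
Check (2,3,2) → sorted (2,2,3): b_i ≤ 2+i ∀i, a PF.

108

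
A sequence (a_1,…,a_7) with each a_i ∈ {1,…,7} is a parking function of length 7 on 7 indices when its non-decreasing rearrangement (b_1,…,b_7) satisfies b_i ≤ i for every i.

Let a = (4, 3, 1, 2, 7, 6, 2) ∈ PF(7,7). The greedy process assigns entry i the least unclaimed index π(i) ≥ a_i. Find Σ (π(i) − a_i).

Σπ = 28 ({1..7} each once); Σa = 4+3+1+2+7+6+2 = 25; disp = 28−25 = 3.

3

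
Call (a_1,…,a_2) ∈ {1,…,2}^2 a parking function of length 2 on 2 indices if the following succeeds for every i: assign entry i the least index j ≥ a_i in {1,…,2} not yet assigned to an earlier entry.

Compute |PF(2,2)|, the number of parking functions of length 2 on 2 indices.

#PF = (2−2+1)·(2+1)^(2−1) = 1·3 = 3 [KW]
One tuple (1,2) → sorted (1,2): b_i ≤ i ∀i, a PF.

3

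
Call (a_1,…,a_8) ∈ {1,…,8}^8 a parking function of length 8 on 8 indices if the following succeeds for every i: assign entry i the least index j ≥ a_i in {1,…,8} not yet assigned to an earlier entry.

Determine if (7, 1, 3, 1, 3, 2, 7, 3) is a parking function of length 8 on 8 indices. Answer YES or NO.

Order a: b = (1, 1, 2, 3, 3, 3, 7, 7).
  b_1=1 ≤ 1
  b_2=1 ≤ 2
  b_3=2 ≤ 3
  b_4=3 ≤ 4
  b_5=3 ≤ 5
  b_6=3 ≤ 6
  b_7=7 ≤ 7
  b_8=7 ≤ 8
All bounds hold ⇒ YES

YES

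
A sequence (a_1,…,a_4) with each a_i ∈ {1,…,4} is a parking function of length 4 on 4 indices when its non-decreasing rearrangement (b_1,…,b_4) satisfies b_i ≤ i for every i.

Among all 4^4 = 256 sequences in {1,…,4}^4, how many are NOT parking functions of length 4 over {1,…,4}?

131

Count = 1·5^3 = 1·125 = 125
Example (1,3,4,4) → sorted (1,3,4,4): b_2=3>2, not a PF.
4^4 − 125 = 256 − 125 = 131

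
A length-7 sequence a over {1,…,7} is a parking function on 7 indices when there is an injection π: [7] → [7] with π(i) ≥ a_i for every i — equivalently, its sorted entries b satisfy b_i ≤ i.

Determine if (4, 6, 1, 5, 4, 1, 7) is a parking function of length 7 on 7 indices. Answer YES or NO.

Rearranged: b = (1, 1, 4, 4, 5, 6, 7).
  b_1=1 ≤ 1
  b_2=1 ≤ 2
  b_3=4 > 3
  fails at i=3 ⇒ NO

NO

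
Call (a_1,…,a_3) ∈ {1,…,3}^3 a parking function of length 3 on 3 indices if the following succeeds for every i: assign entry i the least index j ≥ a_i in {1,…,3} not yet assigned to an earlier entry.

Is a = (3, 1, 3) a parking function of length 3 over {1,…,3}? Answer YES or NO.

NO

Sorted: b = (1, 3, 3).
  b_1=1 ≤ 1
  b_2=3 > 2
  fails at i=2 ⇒ NO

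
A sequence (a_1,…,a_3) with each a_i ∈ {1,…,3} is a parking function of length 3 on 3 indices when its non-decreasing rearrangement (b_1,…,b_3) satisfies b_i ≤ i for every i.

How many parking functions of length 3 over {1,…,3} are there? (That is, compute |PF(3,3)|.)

16

|PF(3,3)| = 1·4^2 = 1·16 = 16 [KW]
E.g. (1,3,2) → sorted (1,2,3): b_i ≤ i ∀i, a PF.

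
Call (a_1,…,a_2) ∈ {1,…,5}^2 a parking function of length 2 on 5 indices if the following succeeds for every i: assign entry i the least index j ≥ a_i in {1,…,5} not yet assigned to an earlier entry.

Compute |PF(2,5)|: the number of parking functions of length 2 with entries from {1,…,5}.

|PF| = (6−2)·6^(2−1) = 4 · 6 = 24
Example (4,2) → sorted (2,4): b_i ≤ 3+i ∀i, a PF.

24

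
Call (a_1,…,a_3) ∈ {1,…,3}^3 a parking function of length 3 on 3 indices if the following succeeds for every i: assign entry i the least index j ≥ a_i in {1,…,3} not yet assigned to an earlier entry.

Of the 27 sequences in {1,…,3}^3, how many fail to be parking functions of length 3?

11

|PF(3,3)| = 1·4^2 = 1·16 = 16 (Konheim–Weiss)
E.g. (3,3,2) → sorted (2,3,3): b_1=2>1, not a PF.
So 27 − 16 = 11 fail.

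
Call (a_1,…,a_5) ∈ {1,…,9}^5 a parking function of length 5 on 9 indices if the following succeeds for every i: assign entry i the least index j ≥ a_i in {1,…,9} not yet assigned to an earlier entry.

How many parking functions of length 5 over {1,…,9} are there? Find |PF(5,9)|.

|PF| = (9+1−5)·(9+1)^{5−1} = 5×10000 = 50000 [KW]
Example (2,3,7,9,6) → sorted (2,3,6,7,9): b_i ≤ 4+i ∀i, a PF.

50000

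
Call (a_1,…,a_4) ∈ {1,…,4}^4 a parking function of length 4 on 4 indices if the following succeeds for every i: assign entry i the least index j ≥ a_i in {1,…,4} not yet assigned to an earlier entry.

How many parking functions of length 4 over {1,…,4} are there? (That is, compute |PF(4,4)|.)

125

|PF| = (4+1−4)·(4+1)^{4−1} = 1 · 125 = 125 (Pollak)
Check (2,2,1,2) → sorted (1,2,2,2): b_i ≤ i ∀i, a PF.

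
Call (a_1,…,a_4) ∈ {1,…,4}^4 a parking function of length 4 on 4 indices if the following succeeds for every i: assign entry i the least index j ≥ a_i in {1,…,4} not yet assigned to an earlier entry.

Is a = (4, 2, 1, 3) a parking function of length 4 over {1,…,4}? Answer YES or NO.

Sorted: b = (1, 2, 3, 4).
  b_1=1 ≤ 1
  b_2=2 ≤ 2
  b_3=3 ≤ 3
  b_4=4 ≤ 4
All bounds hold ⇒ YES

YES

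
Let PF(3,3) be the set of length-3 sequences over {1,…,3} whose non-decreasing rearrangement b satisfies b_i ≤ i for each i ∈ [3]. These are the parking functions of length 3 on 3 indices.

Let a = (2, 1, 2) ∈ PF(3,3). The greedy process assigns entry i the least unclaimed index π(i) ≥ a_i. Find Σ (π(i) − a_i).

1

Σπ = 6 ({1..3} each once); Σa = 2+1+2 = 5; disp = 6−5 = 1.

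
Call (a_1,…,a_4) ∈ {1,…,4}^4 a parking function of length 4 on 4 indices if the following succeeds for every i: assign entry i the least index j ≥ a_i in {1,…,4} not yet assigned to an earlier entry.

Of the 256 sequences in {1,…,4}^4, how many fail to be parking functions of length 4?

131

|PF| = (4−4+1)·(4+1)^(4−1) = 1 · 125 = 125
Check (4,4,4,4) → sorted (4,4,4,4): b_1=4>1, not a PF.
Total 256; non-PF = 256−125 = 131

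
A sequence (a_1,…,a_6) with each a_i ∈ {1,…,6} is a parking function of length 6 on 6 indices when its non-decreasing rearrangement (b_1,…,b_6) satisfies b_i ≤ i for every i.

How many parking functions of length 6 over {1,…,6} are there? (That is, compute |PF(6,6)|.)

Count = (7−6)·7^(6−1) = 1×16807 = 16807
Example (2,4,5,2,1,5) → sorted (1,2,2,4,5,5): b_i ≤ i ∀i, a PF.

16807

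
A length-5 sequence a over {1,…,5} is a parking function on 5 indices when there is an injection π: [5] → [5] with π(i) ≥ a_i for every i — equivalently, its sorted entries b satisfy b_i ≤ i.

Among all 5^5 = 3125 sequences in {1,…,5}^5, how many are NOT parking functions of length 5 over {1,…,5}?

1829

|PF(5,5)| = (5+1−5)·(5+1)^{5−1} = 1·1296 = 1296 (Pollak)
Check (5,3,3,2,5) → sorted (2,3,3,5,5): b_1=2>1, not a PF.
5^5 − 1296 = 3125 − 1296 = 1829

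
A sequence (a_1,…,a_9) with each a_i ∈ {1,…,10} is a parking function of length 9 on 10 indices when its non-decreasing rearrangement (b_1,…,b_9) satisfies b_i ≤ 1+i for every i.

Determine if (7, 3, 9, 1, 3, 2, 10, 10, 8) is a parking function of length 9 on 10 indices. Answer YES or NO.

NO

Sorted: b = (1, 2, 3, 3, 7, 8, 9, 10, 10).
  b_1=1 ≤ 2
  b_2=2 ≤ 3
  b_3=3 ≤ 4
  b_4=3 ≤ 5
  b_5=7 > 6
  fails at i=5 ⇒ NO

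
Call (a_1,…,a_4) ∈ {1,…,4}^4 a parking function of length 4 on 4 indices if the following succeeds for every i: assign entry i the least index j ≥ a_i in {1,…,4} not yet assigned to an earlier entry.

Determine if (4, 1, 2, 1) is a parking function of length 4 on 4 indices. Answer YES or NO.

YES

Sorted: b = (1, 1, 2, 4).
  b_1=1 ≤ 1
  b_2=1 ≤ 2
  b_3=2 ≤ 3
  b_4=4 ≤ 4
All bounds hold ⇒ YES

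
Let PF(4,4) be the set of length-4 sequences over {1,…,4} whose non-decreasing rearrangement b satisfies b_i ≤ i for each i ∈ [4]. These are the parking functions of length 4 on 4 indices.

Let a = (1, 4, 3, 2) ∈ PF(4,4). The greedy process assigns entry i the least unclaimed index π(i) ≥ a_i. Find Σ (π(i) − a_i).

Σπ = 10 ({1..4} each once); Σa = 1+4+3+2 = 10; disp = 10−10 = 0.

0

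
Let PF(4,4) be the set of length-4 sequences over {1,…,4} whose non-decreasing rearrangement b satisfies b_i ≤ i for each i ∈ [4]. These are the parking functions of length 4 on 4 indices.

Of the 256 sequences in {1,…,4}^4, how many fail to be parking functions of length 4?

131

Count = (4−4+1)·(4+1)^(4−1) = 1×125 = 125 [KW]
Example (2,4,4,2) → sorted (2,2,4,4): b_1=2>1, not a PF.
4^4 − 125 = 256 − 125 = 131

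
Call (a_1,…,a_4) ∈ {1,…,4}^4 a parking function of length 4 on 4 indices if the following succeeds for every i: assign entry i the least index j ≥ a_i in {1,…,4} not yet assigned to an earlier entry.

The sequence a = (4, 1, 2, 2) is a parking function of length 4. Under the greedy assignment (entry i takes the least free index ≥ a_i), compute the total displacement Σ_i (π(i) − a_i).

Σπ = 10 ({1..4} each once); Σa = 4+1+2+2 = 9; disp = 10−9 = 1.

1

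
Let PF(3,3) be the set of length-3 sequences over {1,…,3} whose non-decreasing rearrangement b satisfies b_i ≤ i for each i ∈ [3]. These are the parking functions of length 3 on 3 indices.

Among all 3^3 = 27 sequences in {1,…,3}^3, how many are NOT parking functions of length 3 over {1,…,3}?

11

|PF(3,3)| = (3−3+1)·(3+1)^(3−1) = 1×16 = 16 (Pollak)
Check (3,3,3) → sorted (3,3,3): b_1=3>1, not a PF.
Total 27; non-PF = 27−16 = 11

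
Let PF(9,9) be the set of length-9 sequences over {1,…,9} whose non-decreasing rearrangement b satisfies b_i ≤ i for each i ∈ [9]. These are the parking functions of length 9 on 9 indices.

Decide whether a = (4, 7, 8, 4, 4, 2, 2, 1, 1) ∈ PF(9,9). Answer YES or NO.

Sorted: b = (1, 1, 2, 2, 4, 4, 4, 7, 8).
  b_1=1 ≤ 1
  b_2=1 ≤ 2
  b_3=2 ≤ 3
  b_4=2 ≤ 4
  b_5=4 ≤ 5
  b_6=4 ≤ 6
  b_7=4 ≤ 7
  b_8=7 ≤ 8
  b_9=8 ≤ 9
All bounds hold ⇒ YES

YES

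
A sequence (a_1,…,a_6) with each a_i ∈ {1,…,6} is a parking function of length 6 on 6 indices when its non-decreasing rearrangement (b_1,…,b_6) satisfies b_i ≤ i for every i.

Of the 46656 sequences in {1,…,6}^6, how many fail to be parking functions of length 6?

Count = (6+1−6)·(6+1)^{6−1} = 1·16807 = 16807 (Pollak)
E.g. (5,5,5,6,2,6) → sorted (2,5,5,5,6,6): b_1=2>1, not a PF.
Total 46656; non-PF = 46656−16807 = 29849

29849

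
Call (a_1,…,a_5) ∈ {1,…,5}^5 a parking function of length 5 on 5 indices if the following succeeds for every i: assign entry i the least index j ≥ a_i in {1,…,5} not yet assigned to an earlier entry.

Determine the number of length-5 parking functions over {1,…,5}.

Count = (5+1−5)·(5+1)^{5−1} = 1×1296 = 1296 [KW]
Check (1,5,2,1,3) → sorted (1,1,2,3,5): b_i ≤ i ∀i, a PF.

1296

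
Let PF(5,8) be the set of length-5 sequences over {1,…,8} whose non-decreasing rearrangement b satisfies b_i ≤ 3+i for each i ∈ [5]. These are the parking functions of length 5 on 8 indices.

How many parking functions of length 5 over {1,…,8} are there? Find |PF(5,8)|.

26244

Count = (9−5)·9^(5−1) = 4 · 6561 = 26244 [KW]
E.g. (3,7,1,2,7) → sorted (1,2,3,7,7): b_i ≤ 3+i ∀i, a PF.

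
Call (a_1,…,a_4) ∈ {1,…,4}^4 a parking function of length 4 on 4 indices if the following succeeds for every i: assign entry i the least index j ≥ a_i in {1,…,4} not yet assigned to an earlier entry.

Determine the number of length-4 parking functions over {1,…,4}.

|PF| = (4−4+1)·(4+1)^(4−1) = 1 · 125 = 125 (Konheim–Weiss)
E.g. (2,2,4,1) → sorted (1,2,2,4): b_i ≤ i ∀i, a PF.

125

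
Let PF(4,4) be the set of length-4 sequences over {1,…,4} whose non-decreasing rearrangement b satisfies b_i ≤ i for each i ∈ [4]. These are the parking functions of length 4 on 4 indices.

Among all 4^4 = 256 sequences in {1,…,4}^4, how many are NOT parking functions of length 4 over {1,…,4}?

131

Count = 1·5^3 = 1·125 = 125 (Konheim–Weiss)
E.g. (3,4,3,3) → sorted (3,3,3,4): b_1=3>1, not a PF.
4^4 − 125 = 256 − 125 = 131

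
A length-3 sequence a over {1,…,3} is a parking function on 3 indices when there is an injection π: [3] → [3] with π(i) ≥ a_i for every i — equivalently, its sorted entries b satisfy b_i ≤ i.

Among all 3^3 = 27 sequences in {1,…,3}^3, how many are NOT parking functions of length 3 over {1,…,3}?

11

|PF(3,3)| = 1·4^2 = 1×16 = 16 (Pollak)
Example (3,2,3) → sorted (2,3,3): b_1=2>1, not a PF.
3^3 − 16 = 27 − 16 = 11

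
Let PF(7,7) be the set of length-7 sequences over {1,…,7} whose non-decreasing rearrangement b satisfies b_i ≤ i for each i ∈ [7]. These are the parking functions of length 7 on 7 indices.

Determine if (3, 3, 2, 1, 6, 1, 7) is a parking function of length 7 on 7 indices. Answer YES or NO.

Order a: b = (1, 1, 2, 3, 3, 6, 7).
  b_1=1 ≤ 1
  b_2=1 ≤ 2
  b_3=2 ≤ 3
  b_4=3 ≤ 4
  b_5=3 ≤ 5
  b_6=6 ≤ 6
  b_7=7 ≤ 7
All bounds hold ⇒ YES

YES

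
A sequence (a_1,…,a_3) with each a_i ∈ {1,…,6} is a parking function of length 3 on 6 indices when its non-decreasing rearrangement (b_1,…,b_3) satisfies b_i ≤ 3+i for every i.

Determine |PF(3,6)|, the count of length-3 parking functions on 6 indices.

|PF| = (6−3+1)·(6+1)^(3−1) = 4 · 49 = 196
Example (2,2,1) → sorted (1,2,2): b_i ≤ 3+i ∀i, a PF.

196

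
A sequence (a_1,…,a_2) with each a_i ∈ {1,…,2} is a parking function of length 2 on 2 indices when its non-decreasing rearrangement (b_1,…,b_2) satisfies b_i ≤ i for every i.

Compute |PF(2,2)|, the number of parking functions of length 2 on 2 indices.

|PF| = 1·3^1 = 1·3 = 3 (Konheim–Weiss)
One tuple (1,1) → sorted (1,1): b_i ≤ i ∀i, a PF.

3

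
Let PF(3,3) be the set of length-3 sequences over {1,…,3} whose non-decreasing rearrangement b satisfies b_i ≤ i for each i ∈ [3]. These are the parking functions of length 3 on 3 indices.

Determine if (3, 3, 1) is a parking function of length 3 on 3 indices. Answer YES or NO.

NO

Sorted: b = (1, 3, 3).
  b_1=1 ≤ 1
  b_2=3 > 2
  fails at i=2 ⇒ NO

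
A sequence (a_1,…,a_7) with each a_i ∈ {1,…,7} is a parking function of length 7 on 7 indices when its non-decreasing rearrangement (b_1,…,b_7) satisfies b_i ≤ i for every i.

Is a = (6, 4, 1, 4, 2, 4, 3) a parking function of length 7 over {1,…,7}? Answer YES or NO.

YES

Rearranged: b = (1, 2, 3, 4, 4, 4, 6).
  b_1=1 ≤ 1
  b_2=2 ≤ 2
  b_3=3 ≤ 3
  b_4=4 ≤ 4
  b_5=4 ≤ 5
  b_6=4 ≤ 6
  b_7=6 ≤ 7
All bounds hold ⇒ YES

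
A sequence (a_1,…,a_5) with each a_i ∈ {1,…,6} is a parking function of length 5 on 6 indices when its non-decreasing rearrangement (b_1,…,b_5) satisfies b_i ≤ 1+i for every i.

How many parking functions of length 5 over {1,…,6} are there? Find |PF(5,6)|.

|PF| = (7−5)·7^(5−1) = 2×2401 = 4802 [KW]
Check (5,2,4,2,4) → sorted (2,2,4,4,5): b_i ≤ 1+i ∀i, a PF.

4802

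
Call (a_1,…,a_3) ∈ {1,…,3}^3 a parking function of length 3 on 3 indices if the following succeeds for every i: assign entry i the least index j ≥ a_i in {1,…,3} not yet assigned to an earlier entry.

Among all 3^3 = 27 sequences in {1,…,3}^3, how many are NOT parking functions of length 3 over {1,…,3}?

11

|PF| = 1·4^2 = 1·16 = 16 (Konheim–Weiss)
One tuple (3,3,3) → sorted (3,3,3): b_1=3>1, not a PF.
So 27 − 16 = 11 fail.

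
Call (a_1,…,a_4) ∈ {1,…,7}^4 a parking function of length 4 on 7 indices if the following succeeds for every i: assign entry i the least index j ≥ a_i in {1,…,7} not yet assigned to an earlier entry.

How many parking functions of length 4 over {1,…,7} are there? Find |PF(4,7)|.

2048

#PF = 4·8^3 = 4·512 = 2048 [KW]
One tuple (2,1,2,6) → sorted (1,2,2,6): b_i ≤ 3+i ∀i, a PF.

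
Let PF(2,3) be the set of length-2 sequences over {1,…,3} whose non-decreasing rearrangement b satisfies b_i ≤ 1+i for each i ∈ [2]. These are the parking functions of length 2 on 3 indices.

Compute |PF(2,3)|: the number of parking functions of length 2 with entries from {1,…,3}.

8

Count = 2·4^1 = 2×4 = 8 [KW]
E.g. (1,2) → sorted (1,2): b_i ≤ 1+i ∀i, a PF.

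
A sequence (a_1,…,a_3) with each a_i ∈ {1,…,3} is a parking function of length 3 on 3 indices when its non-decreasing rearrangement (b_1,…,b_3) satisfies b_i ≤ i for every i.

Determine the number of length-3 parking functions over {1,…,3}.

16

|PF| = 1·4^2 = 1 · 16 = 16 [KW]
Check (2,3,1) → sorted (1,2,3): b_i ≤ i ∀i, a PF.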